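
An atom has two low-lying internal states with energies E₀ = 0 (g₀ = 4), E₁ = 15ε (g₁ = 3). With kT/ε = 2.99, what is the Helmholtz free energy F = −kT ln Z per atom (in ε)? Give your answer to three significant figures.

-4.16 ε

Eᵢ/kT = 0, 5.0167.
Z = Σ gᵢe^(−Eᵢ/kT) = 4·e^(−0) + 3·e^(−5.0167) = 4.0000 + 0.019879 = 4.0199.
F = −kT ln Z = −2.99 × ln(4.0199) = −2.99 × 1.3913 = -4.16 ε.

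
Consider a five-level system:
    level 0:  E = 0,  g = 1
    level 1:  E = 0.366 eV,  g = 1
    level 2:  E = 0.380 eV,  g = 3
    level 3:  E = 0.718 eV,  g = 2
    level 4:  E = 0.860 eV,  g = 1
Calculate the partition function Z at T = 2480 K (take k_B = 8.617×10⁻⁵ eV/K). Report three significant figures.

k_BT = 8.617×10⁻⁵ × 2480 K = 0.21370 eV.
Eᵢ/kT = 0, 1.7127, 1.7782, 3.3599, 4.0243.
Z = Σ gᵢe^(−Eᵢ/kT) = 1·e^(−0) + 1·e^(−1.7127) + 3·e^(−1.7782) + 2·e^(−3.3599) + 1·e^(−4.0243) = 1.0000 + 0.18038 + 0.50683 + 0.069477 + 0.017876 = 1.7746.

Z = 1.77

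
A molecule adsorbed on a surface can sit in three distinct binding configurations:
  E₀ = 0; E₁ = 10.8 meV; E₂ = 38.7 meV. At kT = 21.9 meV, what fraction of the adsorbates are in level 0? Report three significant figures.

0.561

Eᵢ/kT = 0, 0.49315, 1.7671.
Z = Σ e^(−Eᵢ/kT) = e^(−0) + e^(−0.49315) + e^(−1.7671) = 1.0000 + 0.61070 + 0.17083 = 1.7815.
P₀ = e^(−E₀/kT) / Z = 1.0000/1.7815 = 0.561.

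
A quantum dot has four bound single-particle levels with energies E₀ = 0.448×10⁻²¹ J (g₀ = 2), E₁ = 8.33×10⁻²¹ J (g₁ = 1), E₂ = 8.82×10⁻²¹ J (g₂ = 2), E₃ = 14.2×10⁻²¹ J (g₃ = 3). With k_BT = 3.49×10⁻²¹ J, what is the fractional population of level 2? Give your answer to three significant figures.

0.0775

Eᵢ/kT = 0.12837, 2.3868, 2.5272, 4.0688.
Z = Σ gᵢe^(−Eᵢ/kT) = 2·e^(−0.12837) + 1·e^(−2.3868) + 2·e^(−2.5272) + 3·e^(−4.0688) = 1.7591 + 0.091923 + 0.15976 + 0.051294 = 2.0621.
P₂ = g₂ e^(−E₂/kT) / Z = 0.15976/2.0621 = 0.0775.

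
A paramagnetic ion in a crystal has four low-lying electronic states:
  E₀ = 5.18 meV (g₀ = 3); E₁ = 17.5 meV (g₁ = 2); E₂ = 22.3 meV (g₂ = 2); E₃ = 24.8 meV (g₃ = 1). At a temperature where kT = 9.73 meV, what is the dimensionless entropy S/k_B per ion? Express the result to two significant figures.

1.8

Eᵢ/kT = 0.5324, 1.799, 2.292, 2.549.
Z = Σ gᵢe^(−Eᵢ/kT) = 3·e^(−0.5324) + 2·e^(−1.799) + 2·e^(−2.292) + 1·e^(−2.549) = 1.762 + 0.3309 + 0.2021 + 0.07816 = 2.373.
⟨E⟩ = Σ EᵢPᵢ = 9.003 meV.
S/k_B = ln Z + ⟨E⟩/kT = ln(2.373) + 9.003/9.73 = 0.8642 + 0.9253 = 1.8.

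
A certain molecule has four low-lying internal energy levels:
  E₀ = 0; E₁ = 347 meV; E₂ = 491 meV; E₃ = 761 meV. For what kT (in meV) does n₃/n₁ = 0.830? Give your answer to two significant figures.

n₃/n₁ = exp[−(E₃−E₁)/kT] = 0.830.
⇒ (E₃−E₁)/kT = ln(1/0.830) = ln(1.205) = 0.1865.
kT = 414 meV / 0.1865 = 2200 meV.

2200 meV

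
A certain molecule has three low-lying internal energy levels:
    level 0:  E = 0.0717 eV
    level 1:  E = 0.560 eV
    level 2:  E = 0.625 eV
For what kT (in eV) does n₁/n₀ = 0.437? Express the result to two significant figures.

0.59 eV

n₁/n₀ = exp[−(E₁−E₀)/kT] = 0.437.
⇒ (E₁−E₀)/kT = ln(1/0.437) = ln(2.288) = 0.8277.
kT = 0.4883 eV / 0.8277 = 0.59 eV.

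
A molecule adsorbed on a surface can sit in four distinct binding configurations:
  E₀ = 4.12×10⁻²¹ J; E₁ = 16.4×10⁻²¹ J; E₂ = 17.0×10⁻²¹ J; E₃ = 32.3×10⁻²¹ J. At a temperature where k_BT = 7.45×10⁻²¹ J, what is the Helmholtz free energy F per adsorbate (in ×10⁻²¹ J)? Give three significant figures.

Eᵢ/kT = 0.55302, 2.2013, 2.2819, 4.3356.
Z = Σ e^(−Eᵢ/kT) = e^(−0.55302) + e^(−2.2013) + e^(−2.2819) + e^(−4.3356) = 0.57521 + 0.11066 + 0.10209 + 0.013094 = 0.80105.
F = −kT ln Z = −7.45 × ln(0.80105) = −7.45 × -0.22183 = 1.65 ×10⁻²¹ J.

1.65 ×10⁻²¹ J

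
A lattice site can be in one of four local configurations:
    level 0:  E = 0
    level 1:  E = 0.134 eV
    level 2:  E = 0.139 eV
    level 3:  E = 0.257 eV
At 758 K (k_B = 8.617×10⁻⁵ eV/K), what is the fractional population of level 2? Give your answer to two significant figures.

0.094

k_BT = 8.617×10⁻⁵ × 758 K = 0.06532 eV.
Eᵢ/kT = 0, 2.051, 2.128, 3.934.
Z = Σ e^(−Eᵢ/kT) = e^(−0) + e^(−2.051) + e^(−2.128) + e^(−3.934) = 1.000 + 0.1286 + 0.1191 + 0.01957 = 1.267.
P₂ = e^(−E₂/kT) / Z = 0.1191/1.267 = 0.094.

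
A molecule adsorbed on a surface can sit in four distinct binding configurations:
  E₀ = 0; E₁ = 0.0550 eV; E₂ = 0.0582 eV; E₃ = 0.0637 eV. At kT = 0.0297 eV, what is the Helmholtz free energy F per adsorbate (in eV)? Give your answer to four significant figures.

-0.01031 eV

Eᵢ/kT = 0, 1.85185, 1.95960, 2.14478.
Z = Σ e^(−Eᵢ/kT) = e^(−0) + e^(−1.85185) + e^(−1.95960) + e^(−2.14478) = 1.00000 + 0.156947 + 0.140915 + 0.117094 = 1.41496.
F = −kT ln Z = −0.0297 × ln(1.41496) = −0.0297 × 0.347101 = -0.01031 eV.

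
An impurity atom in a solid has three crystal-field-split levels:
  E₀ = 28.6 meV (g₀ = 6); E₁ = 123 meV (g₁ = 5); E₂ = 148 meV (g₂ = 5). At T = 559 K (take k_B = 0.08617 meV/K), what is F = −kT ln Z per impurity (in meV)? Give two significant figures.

k_BT = 0.08617 × 559 K = 48.17 meV.
Eᵢ/kT = 0.5937, 2.553, 3.072.
Z = Σ gᵢe^(−Eᵢ/kT) = 6·e^(−0.5937) + 5·e^(−2.553) + 5·e^(−3.072) = 3.314 + 0.3892 + 0.2316 = 3.935.
F = −kT ln Z = −48.17 × ln(3.935) = −48.17 × 1.370 = -66 meV.

-66 meV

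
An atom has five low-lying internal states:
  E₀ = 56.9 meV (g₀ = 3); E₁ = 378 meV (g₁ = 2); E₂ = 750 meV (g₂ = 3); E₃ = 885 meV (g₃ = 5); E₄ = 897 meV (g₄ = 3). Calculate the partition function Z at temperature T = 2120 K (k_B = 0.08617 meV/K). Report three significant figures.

Z = 2.56

k_BT = 0.08617 × 2120 K = 182.68 meV.
Eᵢ/kT = 0.31147, 2.0692, 4.1055, 4.8445, 4.9102.
Z = Σ gᵢe^(−Eᵢ/kT) = 3·e^(−0.31147) + 2·e^(−2.0692) + 3·e^(−4.1055) + 5·e^(−4.8445) + 3·e^(−4.9102) = 2.1971 + 0.25257 + 0.049445 + 0.039358 + 0.022113 = 2.5606.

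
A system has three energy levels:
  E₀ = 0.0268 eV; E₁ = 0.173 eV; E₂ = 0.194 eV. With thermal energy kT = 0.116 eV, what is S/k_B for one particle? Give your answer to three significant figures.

Eᵢ/kT = 0.23103, 1.4914, 1.6724.
Z = Σ e^(−Eᵢ/kT) = e^(−0.23103) + e^(−1.4914) + e^(−1.6724) = 0.79372 + 0.22506 + 0.18780 = 1.2066.
⟨E⟩ = Σ EᵢPᵢ = 0.080093 eV.
S/k_B = ln Z + ⟨E⟩/kT = ln(1.2066) + 0.080093/0.116 = 0.18781 + 0.69046 = 0.878.

0.878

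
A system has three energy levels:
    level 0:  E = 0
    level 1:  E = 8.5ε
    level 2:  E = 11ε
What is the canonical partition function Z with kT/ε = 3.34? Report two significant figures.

Eᵢ/kT = 0, 2.545, 3.293.
Z = Σ e^(−Eᵢ/kT) = e^(−0) + e^(−2.545) + e^(−3.293) = 1.000 + 0.07847 + 0.03714 = 1.116.

Z = 1.1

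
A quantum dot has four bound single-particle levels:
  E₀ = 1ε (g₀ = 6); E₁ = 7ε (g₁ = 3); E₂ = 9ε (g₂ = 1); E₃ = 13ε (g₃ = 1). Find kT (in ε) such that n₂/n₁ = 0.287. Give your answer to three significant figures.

n₂/n₁ = (g₂/g₁) exp[−(E₂−E₁)/kT] = 0.287.
⇒ (E₂−E₁)/kT = ln((1/3)/0.287) = ln(1.1614) = 0.14963.
kT = 2ε / 0.14963 = 13.4 ε.

13.4 ε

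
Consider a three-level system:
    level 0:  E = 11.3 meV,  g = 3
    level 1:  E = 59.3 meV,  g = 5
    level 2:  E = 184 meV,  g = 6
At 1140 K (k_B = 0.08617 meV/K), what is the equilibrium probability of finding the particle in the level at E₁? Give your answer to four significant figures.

k_BT = 0.08617 × 1140 K = 98.2338 meV.
Eᵢ/kT = 0.115032, 0.603662, 1.87308.
Z = Σ gᵢe^(−Eᵢ/kT) = 3·e^(−0.115032) + 5·e^(−0.603662) + 6·e^(−1.87308) = 2.67401 + 2.73403 + 0.921898 = 6.32994.
P₁ = g₁ e^(−E₁/kT) / Z = 2.73403/6.32994 = 0.4319.

0.4319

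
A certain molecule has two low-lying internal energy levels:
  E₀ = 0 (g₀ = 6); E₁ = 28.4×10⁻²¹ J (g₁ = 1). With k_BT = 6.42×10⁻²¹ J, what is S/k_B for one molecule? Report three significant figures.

Eᵢ/kT = 0, 4.4237.
Z = Σ gᵢe^(−Eᵢ/kT) = 6·e^(−0) + 1·e^(−4.4237) = 6.0000 + 0.011990 = 6.0120.
⟨E⟩ = Σ EᵢPᵢ = 0.056639 ×10⁻²¹ J.
S/k_B = ln Z + ⟨E⟩/kT = ln(6.0120) + 0.056639/6.42 = 1.7938 + 0.0088223 = 1.80.

1.80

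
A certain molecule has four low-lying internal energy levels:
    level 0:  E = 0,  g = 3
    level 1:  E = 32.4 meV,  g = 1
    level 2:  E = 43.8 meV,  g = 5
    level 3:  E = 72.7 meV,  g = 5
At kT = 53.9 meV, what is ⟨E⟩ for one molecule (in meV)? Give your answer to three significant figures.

Eᵢ/kT = 0, 0.60111, 0.81262, 1.3488.
Z = Σ gᵢe^(−Eᵢ/kT) = 3·e^(−0) + 1·e^(−0.60111) + 5·e^(−0.81262) + 5·e^(−1.3488) = 3.0000 + 0.54820 + 2.2185 + 1.2978 = 7.0645.
⟨E⟩ = Σ Eᵢ gᵢe^(−Eᵢ/kT) / Z = (0·3.0000 + 32.4·0.54820 + 43.8·2.2185 + 72.7·1.2978) / 7.0645 = 29.6 meV.

29.6 meV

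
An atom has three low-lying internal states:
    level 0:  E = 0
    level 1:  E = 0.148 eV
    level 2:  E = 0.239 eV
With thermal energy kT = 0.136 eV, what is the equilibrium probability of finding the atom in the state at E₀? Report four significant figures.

Eᵢ/kT = 0, 1.08824, 1.75735.
Z = Σ e^(−Eᵢ/kT) = e^(−0) + e^(−1.08824) + e^(−1.75735) = 1.00000 + 0.336809 + 0.172501 = 1.50931.
P₀ = e^(−E₀/kT) / Z = 1.00000/1.50931 = 0.6626.

0.6626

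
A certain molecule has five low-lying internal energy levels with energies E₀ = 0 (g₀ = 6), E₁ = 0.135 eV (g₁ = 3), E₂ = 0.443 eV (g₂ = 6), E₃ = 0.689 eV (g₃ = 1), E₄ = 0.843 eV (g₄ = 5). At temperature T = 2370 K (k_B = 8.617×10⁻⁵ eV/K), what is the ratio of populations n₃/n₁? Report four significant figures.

k_BT = 8.617×10⁻⁵ × 2370 K = 0.204223 eV.
n₃/n₁ = (g₃/g₁) exp[−(E₃−E₁)/kT] = (1/3) × exp(−(0.554 eV)/(0.204223 eV)) = (1/3) × exp(-2.71272) = 0.02212.

0.02212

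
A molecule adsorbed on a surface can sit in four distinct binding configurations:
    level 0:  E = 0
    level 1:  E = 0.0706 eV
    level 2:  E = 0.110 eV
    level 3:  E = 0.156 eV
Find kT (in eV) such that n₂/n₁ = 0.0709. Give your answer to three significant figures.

n₂/n₁ = exp[−(E₂−E₁)/kT] = 0.0709.
⇒ (E₂−E₁)/kT = ln(1/0.0709) = ln(14.104) = 2.6465.
kT = 0.0394 eV / 2.6465 = 0.0149 eV.

0.0149 eV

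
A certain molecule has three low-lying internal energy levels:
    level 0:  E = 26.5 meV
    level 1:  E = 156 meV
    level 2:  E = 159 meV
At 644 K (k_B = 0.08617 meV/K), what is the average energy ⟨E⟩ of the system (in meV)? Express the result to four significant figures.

47.30 meV

k_BT = 0.08617 × 644 K = 55.4935 meV.
Eᵢ/kT = 0.477533, 2.81114, 2.86520.
Z = Σ e^(−Eᵢ/kT) = e^(−0.477533) + e^(−2.81114) + e^(−2.86520) = 0.620312 + 0.0601364 + 0.0569717 = 0.737420.
⟨E⟩ = Σ Eᵢ e^(−Eᵢ/kT) / Z = (26.5·0.620312 + 156·0.0601364 + 159·0.0569717) / 0.737420 = 47.30 meV.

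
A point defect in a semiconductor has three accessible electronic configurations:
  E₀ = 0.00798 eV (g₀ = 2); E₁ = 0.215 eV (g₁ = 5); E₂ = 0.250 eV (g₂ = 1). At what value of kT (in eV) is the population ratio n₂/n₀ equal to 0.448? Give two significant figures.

n₂/n₀ = (g₂/g₀) exp[−(E₂−E₀)/kT] = 0.448.
⇒ (E₂−E₀)/kT = ln((1/2)/0.448) = ln(1.116) = 0.1098.
kT = 0.24202 eV / 0.1098 = 2.2 eV.

2.2 eV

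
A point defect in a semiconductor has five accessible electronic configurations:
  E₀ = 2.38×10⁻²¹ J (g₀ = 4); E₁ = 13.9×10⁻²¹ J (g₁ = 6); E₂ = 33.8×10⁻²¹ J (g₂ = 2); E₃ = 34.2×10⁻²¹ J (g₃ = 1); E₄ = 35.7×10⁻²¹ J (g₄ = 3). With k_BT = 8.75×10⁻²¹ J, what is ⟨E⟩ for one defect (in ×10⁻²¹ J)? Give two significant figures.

6.4 ×10⁻²¹ J

Eᵢ/kT = 0.2720, 1.589, 3.863, 3.909, 4.080.
Z = Σ gᵢe^(−Eᵢ/kT) = 4·e^(−0.2720) + 6·e^(−1.589) + 2·e^(−3.863) + 1·e^(−3.909) + 3·e^(−4.080) = 3.047 + 1.225 + 0.04201 + 0.02006 + 0.05072 = 4.385.
⟨E⟩ = Σ Eᵢ gᵢe^(−Eᵢ/kT) / Z = (2.38·3.047 + 13.9·1.225 + 33.8·0.04201 + 34.2·0.02006 + 35.7·0.05072) / 4.385 = 6.4 ×10⁻²¹ J.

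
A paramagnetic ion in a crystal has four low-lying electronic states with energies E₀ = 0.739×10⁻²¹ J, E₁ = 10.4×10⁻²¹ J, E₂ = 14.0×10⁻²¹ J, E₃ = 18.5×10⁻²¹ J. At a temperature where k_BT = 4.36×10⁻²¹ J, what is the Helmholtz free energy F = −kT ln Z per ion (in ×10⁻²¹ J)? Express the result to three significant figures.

Eᵢ/kT = 0.16950, 2.3853, 3.2110, 4.2431.
Z = Σ e^(−Eᵢ/kT) = e^(−0.16950) + e^(−2.3853) + e^(−3.2110) + e^(−4.2431) = 0.84409 + 0.092061 + 0.040316 + 0.014363 = 0.99083.
F = −kT ln Z = −4.36 × ln(0.99083) = −4.36 × -0.0092123 = 0.0402 ×10⁻²¹ J.

0.0402 ×10⁻²¹ J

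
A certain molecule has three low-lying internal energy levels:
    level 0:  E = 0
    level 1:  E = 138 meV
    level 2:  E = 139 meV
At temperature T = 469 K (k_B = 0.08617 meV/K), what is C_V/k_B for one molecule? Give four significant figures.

k_BT = 0.08617 × 469 K = 40.4137 meV.
Eᵢ/kT = 0, 3.41468, 3.43943.
Z = Σ e^(−Eᵢ/kT) = e^(−0) + e^(−3.41468) + e^(−3.43943) = 1.00000 + 0.0328869 + 0.0320830 = 1.06497.
⟨E⟩ = 8.44900 meV, ⟨E²⟩ = 1170.15 meV².
C_V/k_B = (⟨E²⟩ − ⟨E⟩²)/(kT)² = (1170.15 − 71.3856)/1633.27 = 0.6727.

0.6727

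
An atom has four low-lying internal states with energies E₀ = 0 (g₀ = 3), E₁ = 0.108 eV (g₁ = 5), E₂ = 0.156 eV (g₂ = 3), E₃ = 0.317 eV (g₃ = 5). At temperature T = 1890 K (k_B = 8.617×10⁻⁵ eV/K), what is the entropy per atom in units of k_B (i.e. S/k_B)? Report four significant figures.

2.572

k_BT = 8.617×10⁻⁵ × 1890 K = 0.162861 eV.
Eᵢ/kT = 0, 0.663142, 0.957872, 1.94645.
Z = Σ gᵢe^(−Eᵢ/kT) = 3·e^(−0) + 5·e^(−0.663142) + 3·e^(−0.957872) + 5·e^(−1.94645) = 3.00000 + 2.57615 + 1.15113 + 0.713900 = 7.44118.
⟨E⟩ = Σ EᵢPᵢ = 0.0919353 eV.
S/k_B = ln Z + ⟨E⟩/kT = ln(7.44118) + 0.0919353/0.162861 = 2.00703 + 0.564502 = 2.572.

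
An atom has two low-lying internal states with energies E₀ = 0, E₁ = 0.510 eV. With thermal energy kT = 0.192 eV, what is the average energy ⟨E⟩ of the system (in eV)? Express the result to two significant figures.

Eᵢ/kT = 0, 2.656.
Z = Σ e^(−Eᵢ/kT) = e^(−0) + e^(−2.656) = 1.000 + 0.07023 = 1.070.
⟨E⟩ = Σ Eᵢ e^(−Eᵢ/kT) / Z = (0·1.000 + 0.510·0.07023) / 1.070 = 0.033 eV.

0.033 eV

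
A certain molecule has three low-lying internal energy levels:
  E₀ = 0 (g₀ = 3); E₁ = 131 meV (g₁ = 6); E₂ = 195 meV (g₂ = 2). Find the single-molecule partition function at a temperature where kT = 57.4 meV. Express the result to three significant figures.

Z = 3.68

Eᵢ/kT = 0, 2.2822, 3.3972.
Z = Σ gᵢe^(−Eᵢ/kT) = 3·e^(−0) + 6·e^(−2.2822) + 2·e^(−3.3972) = 3.0000 + 0.61236 + 0.066934 = 3.6793.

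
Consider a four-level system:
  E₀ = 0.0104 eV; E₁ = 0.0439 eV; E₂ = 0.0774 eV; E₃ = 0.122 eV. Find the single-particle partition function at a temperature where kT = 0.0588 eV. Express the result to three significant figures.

Eᵢ/kT = 0.17687, 0.74660, 1.3163, 2.0748.
Z = Σ e^(−Eᵢ/kT) = e^(−0.17687) + e^(−0.74660) + e^(−1.3163) + e^(−2.0748) = 0.83789 + 0.47398 + 0.26813 + 0.12558 = 1.7056.

Z = 1.71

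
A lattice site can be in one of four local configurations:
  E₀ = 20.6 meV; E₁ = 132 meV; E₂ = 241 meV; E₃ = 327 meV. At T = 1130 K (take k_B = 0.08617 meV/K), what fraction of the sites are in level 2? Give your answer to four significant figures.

0.07096

k_BT = 0.08617 × 1130 K = 97.3721 meV.
Eᵢ/kT = 0.211560, 1.35562, 2.47504, 3.35825.
Z = Σ e^(−Eᵢ/kT) = e^(−0.211560) + e^(−1.35562) + e^(−2.47504) + e^(−3.35825) = 0.809321 + 0.257787 + 0.0841596 + 0.0347961 = 1.18606.
P₂ = e^(−E₂/kT) / Z = 0.0841596/1.18606 = 0.07096.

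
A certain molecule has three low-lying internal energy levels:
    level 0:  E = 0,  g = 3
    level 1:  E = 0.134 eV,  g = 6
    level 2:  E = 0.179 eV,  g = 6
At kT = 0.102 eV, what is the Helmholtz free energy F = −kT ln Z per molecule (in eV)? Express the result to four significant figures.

-0.1766 eV

Eᵢ/kT = 0, 1.31373, 1.75490.
Z = Σ gᵢe^(−Eᵢ/kT) = 3·e^(−0) + 6·e^(−1.31373) + 6·e^(−1.75490) = 3.00000 + 1.61289 + 1.03755 = 5.65044.
F = −kT ln Z = −0.102 × ln(5.65044) = −0.102 × 1.73173 = -0.1766 eV.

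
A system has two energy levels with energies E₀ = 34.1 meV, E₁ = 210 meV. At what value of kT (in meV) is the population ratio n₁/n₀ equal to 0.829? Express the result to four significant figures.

n₁/n₀ = exp[−(E₁−E₀)/kT] = 0.829.
⇒ (E₁−E₀)/kT = ln(1/0.829) = ln(1.20627) = 0.187533.
kT = 175.9 meV / 0.187533 = 938.0 meV.

938.0 meV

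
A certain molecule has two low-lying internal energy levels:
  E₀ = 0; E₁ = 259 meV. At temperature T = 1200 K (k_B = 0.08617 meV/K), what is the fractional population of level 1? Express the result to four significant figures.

k_BT = 0.08617 × 1200 K = 103.404 meV.
Eᵢ/kT = 0, 2.50474.
Z = Σ e^(−Eᵢ/kT) = e^(−0) + e^(−2.50474) = 1.00000 + 0.0816968 = 1.08170.
P₁ = e^(−E₁/kT) / Z = 0.0816968/1.08170 = 0.07553.

0.07553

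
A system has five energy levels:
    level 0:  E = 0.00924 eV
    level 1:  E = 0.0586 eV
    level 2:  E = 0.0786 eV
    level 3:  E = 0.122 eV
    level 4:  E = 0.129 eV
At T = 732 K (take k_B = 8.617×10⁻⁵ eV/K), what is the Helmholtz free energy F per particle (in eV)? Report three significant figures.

-0.0378 eV

k_BT = 8.617×10⁻⁵ × 732 K = 0.063076 eV.
Eᵢ/kT = 0.14649, 0.92904, 1.2461, 1.9342, 2.0452.
Z = Σ e^(−Eᵢ/kT) = e^(−0.14649) + e^(−0.92904) + e^(−1.2461) + e^(−1.9342) + e^(−2.0452) = 0.86373 + 0.39493 + 0.28762 + 0.14454 + 0.12935 = 1.8202.
F = −kT ln Z = −0.063076 × ln(1.8202) = −0.063076 × 0.59895 = -0.0378 eV.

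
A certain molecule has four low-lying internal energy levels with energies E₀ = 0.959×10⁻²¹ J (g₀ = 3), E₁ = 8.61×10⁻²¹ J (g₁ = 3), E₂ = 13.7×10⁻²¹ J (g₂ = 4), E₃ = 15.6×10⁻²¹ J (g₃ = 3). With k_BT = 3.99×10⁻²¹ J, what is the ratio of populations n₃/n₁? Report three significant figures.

0.173

n₃/n₁ = (g₃/g₁) exp[−(E₃−E₁)/kT] = (3/3) × exp(−(6.99 ×10⁻²¹ J)/(3.99 ×10⁻²¹ J)) = (3/3) × exp(-1.7519) = 0.173.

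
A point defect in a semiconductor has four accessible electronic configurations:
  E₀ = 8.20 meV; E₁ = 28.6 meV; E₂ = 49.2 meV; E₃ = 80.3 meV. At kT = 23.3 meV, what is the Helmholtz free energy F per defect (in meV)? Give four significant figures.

Eᵢ/kT = 0.351931, 1.22747, 2.11159, 3.44635.
Z = Σ e^(−Eᵢ/kT) = e^(−0.351931) + e^(−1.22747) + e^(−2.11159) + e^(−3.44635) = 0.703329 + 0.293033 + 0.121045 + 0.0318617 = 1.14927.
F = −kT ln Z = −23.3 × ln(1.14927) = −23.3 × 0.139127 = -3.242 meV.

-3.242 meV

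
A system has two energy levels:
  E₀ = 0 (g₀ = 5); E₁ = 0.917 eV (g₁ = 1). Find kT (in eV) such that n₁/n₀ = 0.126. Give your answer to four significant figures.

1.985 eV

n₁/n₀ = (g₁/g₀) exp[−(E₁−E₀)/kT] = 0.126.
⇒ (E₁−E₀)/kT = ln((1/5)/0.126) = ln(1.58730) = 0.462034.
kT = 0.917 eV / 0.462034 = 1.985 eV.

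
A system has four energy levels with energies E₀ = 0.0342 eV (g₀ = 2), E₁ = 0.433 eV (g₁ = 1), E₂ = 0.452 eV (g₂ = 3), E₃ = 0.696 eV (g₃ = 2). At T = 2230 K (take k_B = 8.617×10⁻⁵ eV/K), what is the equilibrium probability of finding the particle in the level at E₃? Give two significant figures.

0.025

k_BT = 8.617×10⁻⁵ × 2230 K = 0.1922 eV.
Eᵢ/kT = 0.1779, 2.253, 2.352, 3.621.
Z = Σ gᵢe^(−Eᵢ/kT) = 2·e^(−0.1779) + 1·e^(−2.253) + 3·e^(−2.352) + 2·e^(−3.621) = 1.674 + 0.1051 + 0.2855 + 0.05351 = 2.118.
P₃ = g₃ e^(−E₃/kT) / Z = 0.05351/2.118 = 0.025.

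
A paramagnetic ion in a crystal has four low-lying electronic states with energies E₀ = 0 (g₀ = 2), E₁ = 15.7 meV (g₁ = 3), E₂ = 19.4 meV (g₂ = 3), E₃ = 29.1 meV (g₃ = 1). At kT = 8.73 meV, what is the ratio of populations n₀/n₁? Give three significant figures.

4.03

n₀/n₁ = (g₀/g₁) exp[−(E₀−E₁)/kT] = (2/3) × exp(−(-15.7 meV)/(8.73 meV)) = (2/3) × exp(1.7984) = 4.03.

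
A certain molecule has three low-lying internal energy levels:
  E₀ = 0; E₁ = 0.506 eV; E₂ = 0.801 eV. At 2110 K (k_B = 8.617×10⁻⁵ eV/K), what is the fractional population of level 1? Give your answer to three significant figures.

k_BT = 8.617×10⁻⁵ × 2110 K = 0.18182 eV.
Eᵢ/kT = 0, 2.7830, 4.4055.
Z = Σ e^(−Eᵢ/kT) = e^(−0) + e^(−2.7830) + e^(−4.4055) = 1.0000 + 0.061853 + 0.012210 = 1.0741.
P₁ = e^(−E₁/kT) / Z = 0.061853/1.0741 = 0.0576.

0.0576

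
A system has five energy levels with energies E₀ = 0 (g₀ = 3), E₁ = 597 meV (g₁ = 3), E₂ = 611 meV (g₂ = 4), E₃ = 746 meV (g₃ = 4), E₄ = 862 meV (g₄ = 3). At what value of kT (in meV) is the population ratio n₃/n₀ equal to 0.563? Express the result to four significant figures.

n₃/n₀ = (g₃/g₀) exp[−(E₃−E₀)/kT] = 0.563.
⇒ (E₃−E₀)/kT = ln((4/3)/0.563) = ln(2.36827) = 0.862160.
kT = 746 meV / 0.862160 = 865.3 meV.

865.3 meV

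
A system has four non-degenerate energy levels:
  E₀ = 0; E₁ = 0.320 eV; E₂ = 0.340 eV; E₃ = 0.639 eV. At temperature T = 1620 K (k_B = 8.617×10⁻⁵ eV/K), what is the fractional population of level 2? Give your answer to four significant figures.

k_BT = 8.617×10⁻⁵ × 1620 K = 0.139595 eV.
Eᵢ/kT = 0, 2.29235, 2.43562, 4.57753.
Z = Σ e^(−Eᵢ/kT) = e^(−0) + e^(−2.29235) + e^(−2.43562) + e^(−4.57753) = 1.00000 + 0.101029 + 0.0875435 + 0.0102803 = 1.19885.
P₂ = e^(−E₂/kT) / Z = 0.0875435/1.19885 = 0.07302.

0.07302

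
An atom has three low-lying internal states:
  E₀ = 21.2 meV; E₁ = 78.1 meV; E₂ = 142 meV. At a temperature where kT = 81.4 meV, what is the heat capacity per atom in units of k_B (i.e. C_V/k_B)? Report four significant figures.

0.2731

Eᵢ/kT = 0.260442, 0.959459, 1.74447.
Z = Σ e^(−Eᵢ/kT) = e^(−0.260442) + e^(−0.959459) + e^(−1.74447) = 0.770711 + 0.383100 + 0.174738 = 1.32855.
⟨E⟩ = 53.4959 meV, ⟨E²⟩ = 4671.68 meV².
C_V/k_B = (⟨E²⟩ − ⟨E⟩²)/(kT)² = (4671.68 − 2861.81)/6625.96 = 0.2731.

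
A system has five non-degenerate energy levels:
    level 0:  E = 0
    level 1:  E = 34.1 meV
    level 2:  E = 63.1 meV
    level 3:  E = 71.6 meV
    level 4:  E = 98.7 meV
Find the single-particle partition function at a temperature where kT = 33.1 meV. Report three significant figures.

Z = 1.67

Eᵢ/kT = 0, 1.0302, 1.9063, 2.1631, 2.9819.
Z = Σ e^(−Eᵢ/kT) = e^(−0) + e^(−1.0302) + e^(−1.9063) + e^(−2.1631) + e^(−2.9819) = 1.0000 + 0.35694 + 0.14863 + 0.11497 + 0.050696 = 1.6712.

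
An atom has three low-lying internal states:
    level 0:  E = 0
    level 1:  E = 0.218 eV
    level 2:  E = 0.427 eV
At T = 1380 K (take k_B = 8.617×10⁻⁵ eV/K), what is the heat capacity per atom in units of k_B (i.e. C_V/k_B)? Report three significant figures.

k_BT = 8.617×10⁻⁵ × 1380 K = 0.11891 eV.
Eᵢ/kT = 0, 1.8333, 3.5910.
Z = Σ e^(−Eᵢ/kT) = e^(−0) + e^(−1.8333) + e^(−3.5910) = 1.0000 + 0.15989 + 0.027571 = 1.1875.
⟨E⟩ = 0.039266 eV, ⟨E²⟩ = 0.010632 eV².
C_V/k_B = (⟨E²⟩ − ⟨E⟩²)/(kT)² = (0.010632 − 0.0015418)/0.014140 = 0.643.

0.643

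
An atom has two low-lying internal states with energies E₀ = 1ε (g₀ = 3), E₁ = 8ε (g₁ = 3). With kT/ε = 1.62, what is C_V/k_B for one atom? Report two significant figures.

0.24

Eᵢ/kT = 0.6173, 4.938.
Z = Σ gᵢe^(−Eᵢ/kT) = 3·e^(−0.6173) + 3·e^(−4.938) = 1.618 + 0.02151 = 1.640.
⟨E⟩ = 1.092 ε, ⟨E²⟩ = 1.826 ε².
C_V/k_B = (⟨E²⟩ − ⟨E⟩²)/(kT)² = (1.826 − 1.192)/2.624 = 0.24.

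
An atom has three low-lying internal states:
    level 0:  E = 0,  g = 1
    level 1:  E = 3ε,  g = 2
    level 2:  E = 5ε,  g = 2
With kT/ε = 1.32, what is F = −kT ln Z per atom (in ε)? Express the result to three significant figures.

Eᵢ/kT = 0, 2.2727, 3.7879.
Z = Σ gᵢe^(−Eᵢ/kT) = 1·e^(−0) + 2·e^(−2.2727) + 2·e^(−3.7879) = 1.0000 + 0.20607 + 0.045286 = 1.2514.
F = −kT ln Z = −1.32 × ln(1.2514) = −1.32 × 0.22426 = -0.296 ε.

-0.296 ε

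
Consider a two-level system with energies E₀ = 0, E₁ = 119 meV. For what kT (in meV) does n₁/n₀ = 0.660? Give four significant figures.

n₁/n₀ = exp[−(E₁−E₀)/kT] = 0.660.
⇒ (E₁−E₀)/kT = ln(1/0.660) = ln(1.51515) = 0.415514.
kT = 119 meV / 0.415514 = 286.4 meV.

286.4 meV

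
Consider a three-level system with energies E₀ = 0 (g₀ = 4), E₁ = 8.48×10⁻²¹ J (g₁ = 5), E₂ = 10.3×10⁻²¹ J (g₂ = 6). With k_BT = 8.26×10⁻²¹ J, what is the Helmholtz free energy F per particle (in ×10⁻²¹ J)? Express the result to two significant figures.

-17 ×10⁻²¹ J

Eᵢ/kT = 0, 1.027, 1.247.
Z = Σ gᵢe^(−Eᵢ/kT) = 4·e^(−0) + 5·e^(−1.027) + 6·e^(−1.247) = 4.000 + 1.790 + 1.724 = 7.514.
F = −kT ln Z = −8.26 × ln(7.514) = −8.26 × 2.017 = -17 ×10⁻²¹ J.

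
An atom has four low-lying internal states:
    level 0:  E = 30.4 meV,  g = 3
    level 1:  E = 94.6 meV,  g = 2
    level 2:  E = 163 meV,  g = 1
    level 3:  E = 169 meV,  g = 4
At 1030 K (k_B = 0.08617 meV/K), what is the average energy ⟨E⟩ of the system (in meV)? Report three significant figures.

71.8 meV

k_BT = 0.08617 × 1030 K = 88.755 meV.
Eᵢ/kT = 0.34252, 1.0659, 1.8365, 1.9041.
Z = Σ gᵢe^(−Eᵢ/kT) = 3·e^(−0.34252) + 2·e^(−1.0659) + 1·e^(−1.8365) + 4·e^(−1.9041) = 2.1299 + 0.68884 + 0.15937 + 0.59583 = 3.5739.
⟨E⟩ = Σ Eᵢ gᵢe^(−Eᵢ/kT) / Z = (30.4·2.1299 + 94.6·0.68884 + 163·0.15937 + 169·0.59583) / 3.5739 = 71.8 meV.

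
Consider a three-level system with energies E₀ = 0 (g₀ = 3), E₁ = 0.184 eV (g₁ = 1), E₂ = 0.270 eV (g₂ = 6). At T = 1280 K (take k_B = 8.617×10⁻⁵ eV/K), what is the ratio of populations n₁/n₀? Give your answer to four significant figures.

0.06286

k_BT = 8.617×10⁻⁵ × 1280 K = 0.110298 eV.
n₁/n₀ = (g₁/g₀) exp[−(E₁−E₀)/kT] = (1/3) × exp(−(0.184 eV)/(0.110298 eV)) = (1/3) × exp(-1.66821) = 0.06286.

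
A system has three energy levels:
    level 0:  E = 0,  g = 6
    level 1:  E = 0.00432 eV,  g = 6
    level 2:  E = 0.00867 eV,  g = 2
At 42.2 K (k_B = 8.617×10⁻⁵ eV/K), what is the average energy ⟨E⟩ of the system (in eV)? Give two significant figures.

0.0012 eV

k_BT = 8.617×10⁻⁵ × 42.2 K = 0.003636 eV.
Eᵢ/kT = 0, 1.188, 2.384.
Z = Σ gᵢe^(−Eᵢ/kT) = 6·e^(−0) + 6·e^(−1.188) + 2·e^(−2.384) = 6.000 + 1.829 + 0.1844 = 8.013.
⟨E⟩ = Σ Eᵢ gᵢe^(−Eᵢ/kT) / Z = (0·6.000 + 0.00432·1.829 + 0.00867·0.1844) / 8.013 = 0.0012 eV.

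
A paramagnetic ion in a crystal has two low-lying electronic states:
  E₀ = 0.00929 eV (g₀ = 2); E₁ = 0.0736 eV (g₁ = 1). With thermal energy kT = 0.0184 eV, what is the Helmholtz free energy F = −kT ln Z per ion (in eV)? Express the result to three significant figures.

Eᵢ/kT = 0.50489, 4.0000.
Z = Σ gᵢe^(−Eᵢ/kT) = 2·e^(−0.50489) + 1·e^(−4.0000) = 1.2071 + 0.018316 = 1.2254.
F = −kT ln Z = −0.0184 × ln(1.2254) = −0.0184 × 0.20327 = -0.00374 eV.

-0.00374 eV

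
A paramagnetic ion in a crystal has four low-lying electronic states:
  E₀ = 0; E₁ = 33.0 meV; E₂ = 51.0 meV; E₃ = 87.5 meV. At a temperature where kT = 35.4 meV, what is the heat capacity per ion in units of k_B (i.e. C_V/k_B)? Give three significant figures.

0.501

Eᵢ/kT = 0, 0.93220, 1.4407, 2.4718.
Z = Σ e^(−Eᵢ/kT) = e^(−0) + e^(−0.93220) + e^(−1.4407) + e^(−2.4718) = 1.0000 + 0.39369 + 0.23676 + 0.084433 = 1.7149.
⟨E⟩ = 18.925 meV, ⟨E²⟩ = 986.05 meV².
C_V/k_B = (⟨E²⟩ − ⟨E⟩²)/(kT)² = (986.05 − 358.16)/1253.2 = 0.501.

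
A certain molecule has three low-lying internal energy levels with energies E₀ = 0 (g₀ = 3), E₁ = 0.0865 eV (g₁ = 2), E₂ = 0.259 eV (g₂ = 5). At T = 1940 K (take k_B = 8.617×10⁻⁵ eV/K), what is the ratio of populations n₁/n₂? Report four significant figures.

1.123

k_BT = 8.617×10⁻⁵ × 1940 K = 0.167170 eV.
n₁/n₂ = (g₁/g₂) exp[−(E₁−E₂)/kT] = (2/5) × exp(−(-0.1725 eV)/(0.167170 eV)) = (2/5) × exp(1.03188) = 1.123.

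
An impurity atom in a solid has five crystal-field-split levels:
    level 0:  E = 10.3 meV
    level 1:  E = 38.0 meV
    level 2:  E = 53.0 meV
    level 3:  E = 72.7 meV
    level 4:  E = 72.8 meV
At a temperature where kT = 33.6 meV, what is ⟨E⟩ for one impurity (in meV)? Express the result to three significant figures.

31.8 meV

Eᵢ/kT = 0.30655, 1.1310, 1.5774, 2.1637, 2.1667.
Z = Σ e^(−Eᵢ/kT) = e^(−0.30655) + e^(−1.1310) + e^(−1.5774) + e^(−2.1637) + e^(−2.1667) = 0.73598 + 0.32271 + 0.20651 + 0.11490 + 0.11456 = 1.4947.
⟨E⟩ = Σ Eᵢ e^(−Eᵢ/kT) / Z = (10.3·0.73598 + 38.0·0.32271 + 53.0·0.20651 + 72.7·0.11490 + 72.8·0.11456) / 1.4947 = 31.8 meV.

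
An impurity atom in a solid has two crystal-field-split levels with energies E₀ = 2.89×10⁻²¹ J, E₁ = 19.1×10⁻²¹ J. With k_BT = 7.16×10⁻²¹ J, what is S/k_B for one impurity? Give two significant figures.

0.31

Eᵢ/kT = 0.4036, 2.668.
Z = Σ e^(−Eᵢ/kT) = e^(−0.4036) + e^(−2.668) = 0.6679 + 0.06939 = 0.7373.
⟨E⟩ = Σ EᵢPᵢ = 4.416 ×10⁻²¹ J.
S/k_B = ln Z + ⟨E⟩/kT = ln(0.7373) + 4.416/7.16 = -0.3048 + 0.6168 = 0.31.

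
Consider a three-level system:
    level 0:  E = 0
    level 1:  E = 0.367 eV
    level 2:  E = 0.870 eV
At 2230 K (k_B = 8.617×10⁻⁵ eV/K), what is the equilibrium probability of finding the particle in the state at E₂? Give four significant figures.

k_BT = 8.617×10⁻⁵ × 2230 K = 0.192159 eV.
Eᵢ/kT = 0, 1.90988, 4.52750.
Z = Σ e^(−Eᵢ/kT) = e^(−0) + e^(−1.90988) + e^(−4.52750) = 1.00000 + 0.148098 + 0.0108077 = 1.15891.
P₂ = e^(−E₂/kT) / Z = 0.0108077/1.15891 = 0.009326.

0.009326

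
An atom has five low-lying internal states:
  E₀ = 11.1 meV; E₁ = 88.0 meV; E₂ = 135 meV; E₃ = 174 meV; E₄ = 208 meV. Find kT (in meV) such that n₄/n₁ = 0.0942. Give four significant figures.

50.80 meV

n₄/n₁ = exp[−(E₄−E₁)/kT] = 0.0942.
⇒ (E₄−E₁)/kT = ln(1/0.0942) = ln(10.6157) = 2.36233.
kT = 120.0 meV / 2.36233 = 50.80 meV.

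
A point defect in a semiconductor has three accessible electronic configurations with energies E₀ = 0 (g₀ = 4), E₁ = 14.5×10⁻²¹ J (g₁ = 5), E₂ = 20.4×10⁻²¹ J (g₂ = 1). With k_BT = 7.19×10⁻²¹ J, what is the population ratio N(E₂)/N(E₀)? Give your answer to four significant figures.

0.01465

n₂/n₀ = (g₂/g₀) exp[−(E₂−E₀)/kT] = (1/4) × exp(−(20.4 ×10⁻²¹ J)/(7.19 ×10⁻²¹ J)) = (1/4) × exp(-2.83727) = 0.01465.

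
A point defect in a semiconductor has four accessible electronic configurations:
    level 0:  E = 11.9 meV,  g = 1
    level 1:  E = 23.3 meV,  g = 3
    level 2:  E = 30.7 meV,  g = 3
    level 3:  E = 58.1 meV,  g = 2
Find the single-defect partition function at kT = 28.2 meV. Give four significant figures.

Z = 3.234

Eᵢ/kT = 0.421986, 0.826241, 1.08865, 2.06028.
Z = Σ gᵢe^(−Eᵢ/kT) = 1·e^(−0.421986) + 3·e^(−0.826241) + 3·e^(−1.08865) + 2·e^(−2.06028) = 0.655743 + 1.31307 + 1.01001 + 0.254837 = 3.23366.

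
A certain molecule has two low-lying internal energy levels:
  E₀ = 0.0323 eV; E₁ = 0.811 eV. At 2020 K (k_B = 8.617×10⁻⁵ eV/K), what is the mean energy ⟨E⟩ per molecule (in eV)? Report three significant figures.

k_BT = 8.617×10⁻⁵ × 2020 K = 0.17406 eV.
Eᵢ/kT = 0.18557, 4.6593.
Z = Σ e^(−Eᵢ/kT) = e^(−0.18557) + e^(−4.6593) = 0.83063 + 0.0094731 = 0.84010.
⟨E⟩ = Σ Eᵢ e^(−Eᵢ/kT) / Z = (0.0323·0.83063 + 0.811·0.0094731) / 0.84010 = 0.0411 eV.

0.0411 eV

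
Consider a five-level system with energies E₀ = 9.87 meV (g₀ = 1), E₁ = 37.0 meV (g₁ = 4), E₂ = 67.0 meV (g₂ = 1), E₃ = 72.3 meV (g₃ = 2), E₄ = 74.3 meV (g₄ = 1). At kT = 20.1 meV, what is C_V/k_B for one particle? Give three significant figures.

Eᵢ/kT = 0.49104, 1.8408, 3.3333, 3.5970, 3.6965.
Z = Σ gᵢe^(−Eᵢ/kT) = 1·e^(−0.49104) + 4·e^(−1.8408) + 1·e^(−3.3333) + 2·e^(−3.5970) + 1·e^(−3.6965) = 0.61199 + 0.63476 + 0.035675 + 0.054812 + 0.024810 = 1.3620.
⟨E⟩ = 27.697 meV, ⟨E²⟩ = 1110.3 meV².
C_V/k_B = (⟨E²⟩ − ⟨E⟩²)/(kT)² = (1110.3 − 767.12)/404.01 = 0.849.

0.849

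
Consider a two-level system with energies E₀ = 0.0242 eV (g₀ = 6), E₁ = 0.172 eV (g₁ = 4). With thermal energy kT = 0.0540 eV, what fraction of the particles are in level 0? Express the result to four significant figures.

Eᵢ/kT = 0.448148, 3.18519.
Z = Σ gᵢe^(−Eᵢ/kT) = 6·e^(−0.448148) + 4·e^(−3.18519) = 3.83286 + 0.165482 = 3.99834.
P₀ = g₀ e^(−E₀/kT) / Z = 3.83286/3.99834 = 0.9586.

0.9586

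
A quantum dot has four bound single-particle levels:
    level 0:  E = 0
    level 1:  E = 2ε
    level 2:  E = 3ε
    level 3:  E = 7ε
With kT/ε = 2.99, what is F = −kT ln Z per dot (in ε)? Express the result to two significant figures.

Eᵢ/kT = 0, 0.6689, 1.003, 2.341.
Z = Σ e^(−Eᵢ/kT) = e^(−0) + e^(−0.6689) + e^(−1.003) + e^(−2.341) = 1.000 + 0.5123 + 0.3668 + 0.09623 = 1.975.
F = −kT ln Z = −2.99 × ln(1.975) = −2.99 × 0.6806 = -2.0 ε.

-2.0 ε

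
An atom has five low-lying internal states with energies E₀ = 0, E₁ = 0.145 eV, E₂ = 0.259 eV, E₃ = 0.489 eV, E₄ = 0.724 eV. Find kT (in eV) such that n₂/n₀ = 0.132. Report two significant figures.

0.13 eV

n₂/n₀ = exp[−(E₂−E₀)/kT] = 0.132.
⇒ (E₂−E₀)/kT = ln(1/0.132) = ln(7.576) = 2.025.
kT = 0.259 eV / 2.025 = 0.13 eV.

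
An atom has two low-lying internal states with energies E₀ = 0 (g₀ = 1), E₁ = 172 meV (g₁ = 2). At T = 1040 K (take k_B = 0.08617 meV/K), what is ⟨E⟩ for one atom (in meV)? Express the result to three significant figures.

39.0 meV

k_BT = 0.08617 × 1040 K = 89.617 meV.
Eᵢ/kT = 0, 1.9193.
Z = Σ gᵢe^(−Eᵢ/kT) = 1·e^(−0) + 2·e^(−1.9193) = 1.0000 + 0.29342 = 1.2934.
⟨E⟩ = Σ Eᵢ gᵢe^(−Eᵢ/kT) / Z = (0·1.0000 + 172·0.29342) / 1.2934 = 39.0 meV.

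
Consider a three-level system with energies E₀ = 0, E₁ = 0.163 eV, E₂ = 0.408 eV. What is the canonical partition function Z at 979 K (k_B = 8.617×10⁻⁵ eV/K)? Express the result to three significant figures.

Z = 1.15

k_BT = 8.617×10⁻⁵ × 979 K = 0.084360 eV.
Eᵢ/kT = 0, 1.9322, 4.8364.
Z = Σ e^(−Eᵢ/kT) = e^(−0) + e^(−1.9322) + e^(−4.8364) = 1.0000 + 0.14483 + 0.0079356 = 1.1528.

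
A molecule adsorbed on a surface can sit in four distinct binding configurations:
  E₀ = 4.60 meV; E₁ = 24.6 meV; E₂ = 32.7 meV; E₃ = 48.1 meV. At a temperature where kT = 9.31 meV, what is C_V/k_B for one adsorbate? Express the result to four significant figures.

0.8696

Eᵢ/kT = 0.494092, 2.64232, 3.51235, 5.16649.
Z = Σ e^(−Eᵢ/kT) = e^(−0.494092) + e^(−2.64232) + e^(−3.51235) + e^(−5.16649) = 0.610125 + 0.0711959 + 0.0298267 + 0.00570456 = 0.716852.
⟨E⟩ = 8.10170 meV, ⟨E²⟩ = 141.015 meV².
C_V/k_B = (⟨E²⟩ − ⟨E⟩²)/(kT)² = (141.015 − 65.6375)/86.6761 = 0.8696.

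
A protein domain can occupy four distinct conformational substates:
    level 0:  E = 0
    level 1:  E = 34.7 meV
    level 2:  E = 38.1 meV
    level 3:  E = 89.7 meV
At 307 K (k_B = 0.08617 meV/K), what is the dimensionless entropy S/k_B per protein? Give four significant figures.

k_BT = 0.08617 × 307 K = 26.4542 meV.
Eᵢ/kT = 0, 1.31170, 1.44022, 3.39077.
Z = Σ e^(−Eᵢ/kT) = e^(−0) + e^(−1.31170) + e^(−1.44022) + e^(−3.39077) = 1.00000 + 0.269362 + 0.236876 + 0.0336827 = 1.53992.
⟨E⟩ = Σ EᵢPᵢ = 13.8924 meV.
S/k_B = ln Z + ⟨E⟩/kT = ln(1.53992) + 13.8924/26.4542 = 0.431730 + 0.525149 = 0.9569.

0.9569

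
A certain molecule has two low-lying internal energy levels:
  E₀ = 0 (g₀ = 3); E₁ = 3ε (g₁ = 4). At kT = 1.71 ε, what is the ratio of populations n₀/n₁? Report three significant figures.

4.33

n₀/n₁ = (g₀/g₁) exp[−(E₀−E₁)/kT] = (3/4) × exp(−(-3ε)/(1.71ε)) = (3/4) × exp(1.7544) = 4.33.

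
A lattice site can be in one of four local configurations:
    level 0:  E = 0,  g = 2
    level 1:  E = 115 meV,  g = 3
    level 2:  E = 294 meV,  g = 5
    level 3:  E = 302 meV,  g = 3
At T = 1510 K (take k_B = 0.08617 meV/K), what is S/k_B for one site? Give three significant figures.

k_BT = 0.08617 × 1510 K = 130.12 meV.
Eᵢ/kT = 0, 0.88380, 2.2595, 2.3209.
Z = Σ gᵢe^(−Eᵢ/kT) = 2·e^(−0) + 3·e^(−0.88380) + 5·e^(−2.2595) + 3·e^(−2.3209) = 2.0000 + 1.2396 + 0.52201 + 0.29456 = 4.0562.
⟨E⟩ = Σ EᵢPᵢ = 94.912 meV.
S/k_B = ln Z + ⟨E⟩/kT = ln(4.0562) + 94.912/130.12 = 1.4002 + 0.72942 = 2.13.

2.13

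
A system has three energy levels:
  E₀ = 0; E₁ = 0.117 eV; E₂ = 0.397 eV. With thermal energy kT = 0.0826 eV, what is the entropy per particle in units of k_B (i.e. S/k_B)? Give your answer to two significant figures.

0.53

Eᵢ/kT = 0, 1.416, 4.806.
Z = Σ e^(−Eᵢ/kT) = e^(−0) + e^(−1.416) + e^(−4.806) = 1.000 + 0.2427 + 0.008181 = 1.251.
⟨E⟩ = Σ EᵢPᵢ = 0.02529 eV.
S/k_B = ln Z + ⟨E⟩/kT = ln(1.251) + 0.02529/0.0826 = 0.2239 + 0.3062 = 0.53.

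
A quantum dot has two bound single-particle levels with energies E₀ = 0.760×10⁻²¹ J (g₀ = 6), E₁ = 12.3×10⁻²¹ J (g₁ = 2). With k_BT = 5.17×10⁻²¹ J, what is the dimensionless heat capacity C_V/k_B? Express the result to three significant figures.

0.166

Eᵢ/kT = 0.14700, 2.3791.
Z = Σ gᵢe^(−Eᵢ/kT) = 6·e^(−0.14700) + 2·e^(−2.3791) = 5.1798 + 0.18527 = 5.3651.
⟨E⟩ = 1.1585, ⟨E²⟩ = 5.7821.
C_V/k_B = (⟨E²⟩ − ⟨E⟩²)/(kT)² = (5.7821 − 1.3421)/26.729 = 0.166.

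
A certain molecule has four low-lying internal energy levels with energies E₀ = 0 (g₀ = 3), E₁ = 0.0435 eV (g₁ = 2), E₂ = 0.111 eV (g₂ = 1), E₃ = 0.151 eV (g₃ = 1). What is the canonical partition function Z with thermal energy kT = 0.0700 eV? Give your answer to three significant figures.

Z = 4.39

Eᵢ/kT = 0, 0.62143, 1.5857, 2.1571.
Z = Σ gᵢe^(−Eᵢ/kT) = 3·e^(−0) + 2·e^(−0.62143) + 1·e^(−1.5857) + 1·e^(−2.1571) = 3.0000 + 1.0744 + 0.20480 + 0.11566 = 4.3949.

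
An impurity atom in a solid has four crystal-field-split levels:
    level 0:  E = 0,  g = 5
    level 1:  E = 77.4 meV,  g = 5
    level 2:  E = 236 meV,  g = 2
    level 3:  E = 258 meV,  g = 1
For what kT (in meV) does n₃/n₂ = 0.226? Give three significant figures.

n₃/n₂ = (g₃/g₂) exp[−(E₃−E₂)/kT] = 0.226.
⇒ (E₃−E₂)/kT = ln((1/2)/0.226) = ln(2.2124) = 0.79408.
kT = 22 meV / 0.79408 = 27.7 meV.

27.7 meV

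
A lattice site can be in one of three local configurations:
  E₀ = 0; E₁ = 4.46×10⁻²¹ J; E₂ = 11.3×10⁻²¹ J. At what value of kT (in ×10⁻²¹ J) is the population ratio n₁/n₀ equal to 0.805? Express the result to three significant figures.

n₁/n₀ = exp[−(E₁−E₀)/kT] = 0.805.
⇒ (E₁−E₀)/kT = ln(1/0.805) = ln(1.2422) = 0.21688.
kT = 4.46 ×10⁻²¹ J / 0.21688 = 20.6 ×10⁻²¹ J.

20.6 ×10⁻²¹ J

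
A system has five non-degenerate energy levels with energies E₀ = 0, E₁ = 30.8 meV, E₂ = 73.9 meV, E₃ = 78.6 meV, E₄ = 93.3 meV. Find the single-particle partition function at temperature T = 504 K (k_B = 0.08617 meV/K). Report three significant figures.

Z = 1.95

k_BT = 0.08617 × 504 K = 43.430 meV.
Eᵢ/kT = 0, 0.70919, 1.7016, 1.8098, 2.1483.
Z = Σ e^(−Eᵢ/kT) = e^(−0) + e^(−0.70919) + e^(−1.7016) + e^(−1.8098) + e^(−2.1483) = 1.0000 + 0.49204 + 0.18239 + 0.16369 + 0.11668 = 1.9548.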